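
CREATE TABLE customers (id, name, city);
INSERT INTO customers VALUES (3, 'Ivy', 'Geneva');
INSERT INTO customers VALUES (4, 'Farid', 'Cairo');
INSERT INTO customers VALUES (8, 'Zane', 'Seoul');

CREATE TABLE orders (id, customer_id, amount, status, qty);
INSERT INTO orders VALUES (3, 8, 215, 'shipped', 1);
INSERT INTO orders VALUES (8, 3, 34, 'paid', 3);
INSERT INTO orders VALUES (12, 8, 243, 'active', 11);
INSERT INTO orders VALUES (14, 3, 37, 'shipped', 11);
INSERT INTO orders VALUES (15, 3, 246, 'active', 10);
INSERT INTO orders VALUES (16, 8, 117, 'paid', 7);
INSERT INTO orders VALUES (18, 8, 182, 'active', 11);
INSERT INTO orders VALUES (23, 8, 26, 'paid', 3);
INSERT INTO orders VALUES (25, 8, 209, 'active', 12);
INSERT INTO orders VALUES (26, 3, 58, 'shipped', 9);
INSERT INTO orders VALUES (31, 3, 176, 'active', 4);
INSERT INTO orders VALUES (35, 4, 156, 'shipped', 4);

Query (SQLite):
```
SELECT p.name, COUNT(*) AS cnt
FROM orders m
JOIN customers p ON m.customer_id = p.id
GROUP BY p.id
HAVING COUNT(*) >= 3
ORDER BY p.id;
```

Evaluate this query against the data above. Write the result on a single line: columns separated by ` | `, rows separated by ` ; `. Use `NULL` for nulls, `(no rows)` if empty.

Join each orders row to its customers via customer_id.
Group joined rows by customers.id; compute COUNT(*) per group.
HAVING: keep groups with count ≥ 3.
  3: ids {8, 14, 15, 26, 31} → COUNT(*)=5
  4: ids {35} → COUNT(*)=1
  8: ids {3, 12, 16, 18, 23, 25} → COUNT(*)=6

Ivy | 5 ; Zane | 6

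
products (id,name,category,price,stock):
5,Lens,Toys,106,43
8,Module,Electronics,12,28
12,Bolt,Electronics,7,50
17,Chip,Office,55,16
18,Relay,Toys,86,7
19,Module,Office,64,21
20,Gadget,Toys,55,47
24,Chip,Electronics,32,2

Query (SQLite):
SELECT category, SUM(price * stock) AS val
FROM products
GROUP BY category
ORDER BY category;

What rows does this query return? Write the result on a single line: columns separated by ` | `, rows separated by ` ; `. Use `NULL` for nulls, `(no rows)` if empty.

For each row compute price * stock.
Group by category; take SUM of the expression per group.
  Electronics: ids {8, 12, 24} → SUM(price * stock)=750
  Office: ids {17, 19} → SUM(price * stock)=2224
  Toys: ids {5, 18, 20} → SUM(price * stock)=7745

Electronics | 750 ; Office | 2224 ; Toys | 7745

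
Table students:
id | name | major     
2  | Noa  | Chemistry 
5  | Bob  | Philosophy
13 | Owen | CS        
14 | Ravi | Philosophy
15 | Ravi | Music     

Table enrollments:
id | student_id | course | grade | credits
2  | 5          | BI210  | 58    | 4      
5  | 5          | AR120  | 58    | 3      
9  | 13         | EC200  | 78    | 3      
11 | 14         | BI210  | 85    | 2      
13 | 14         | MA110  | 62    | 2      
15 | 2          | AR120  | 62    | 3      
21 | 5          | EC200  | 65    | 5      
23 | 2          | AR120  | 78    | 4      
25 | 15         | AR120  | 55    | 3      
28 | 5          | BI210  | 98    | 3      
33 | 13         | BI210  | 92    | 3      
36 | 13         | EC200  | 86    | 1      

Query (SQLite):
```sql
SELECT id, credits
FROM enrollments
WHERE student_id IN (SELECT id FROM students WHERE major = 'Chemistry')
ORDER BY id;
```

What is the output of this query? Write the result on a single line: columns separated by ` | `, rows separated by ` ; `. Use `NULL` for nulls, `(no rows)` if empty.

Inner query: students.id where major = 'Chemistry'.
Outer: keep enrollments rows whose student_id is in that set.
Inner query → {2}

15 | 3 ; 23 | 4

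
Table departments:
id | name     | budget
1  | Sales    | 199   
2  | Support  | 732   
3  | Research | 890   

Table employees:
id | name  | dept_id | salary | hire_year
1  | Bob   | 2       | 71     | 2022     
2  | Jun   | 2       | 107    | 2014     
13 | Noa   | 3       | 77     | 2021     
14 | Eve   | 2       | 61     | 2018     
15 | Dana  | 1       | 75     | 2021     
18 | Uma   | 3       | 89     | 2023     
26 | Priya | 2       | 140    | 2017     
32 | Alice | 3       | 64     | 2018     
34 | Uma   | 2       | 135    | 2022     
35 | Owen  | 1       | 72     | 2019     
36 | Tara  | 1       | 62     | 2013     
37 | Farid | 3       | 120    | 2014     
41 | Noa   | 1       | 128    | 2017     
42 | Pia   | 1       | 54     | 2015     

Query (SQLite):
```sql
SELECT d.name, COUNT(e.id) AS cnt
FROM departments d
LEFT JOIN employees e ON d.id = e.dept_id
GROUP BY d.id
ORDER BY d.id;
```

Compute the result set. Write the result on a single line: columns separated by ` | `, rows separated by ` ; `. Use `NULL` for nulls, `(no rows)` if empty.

Sales | 5 ; Support | 5 ; Research | 4

LEFT JOIN keeps every departments row; unmatched ones get NULL for employees columns.
Group by departments.id and compute COUNT(e.id). COUNT(col) of an all-NULL group is 0.
  1: ids {15, 35, 36, 41, 42} → COUNT(e.id)=5
  2: ids {1, 2, 14, 26, 34} → COUNT(e.id)=5
  3: ids {13, 18, 32, 37} → COUNT(e.id)=4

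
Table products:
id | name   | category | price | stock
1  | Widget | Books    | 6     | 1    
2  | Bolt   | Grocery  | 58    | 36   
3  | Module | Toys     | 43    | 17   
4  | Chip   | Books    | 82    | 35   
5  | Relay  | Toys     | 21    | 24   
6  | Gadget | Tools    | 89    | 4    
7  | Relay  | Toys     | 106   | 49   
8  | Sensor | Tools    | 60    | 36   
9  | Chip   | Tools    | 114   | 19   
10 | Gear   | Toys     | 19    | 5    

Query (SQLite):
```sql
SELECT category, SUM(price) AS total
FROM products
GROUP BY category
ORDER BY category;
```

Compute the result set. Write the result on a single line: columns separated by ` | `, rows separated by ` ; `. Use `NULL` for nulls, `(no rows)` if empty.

Books | 88 ; Grocery | 58 ; Tools | 263 ; Toys | 189

Partition products by category; compute SUM(price) within each group.
  Books: ids {1, 4} → SUM(price)=88
  Grocery: ids {2} → SUM(price)=58
  Tools: ids {6, 8, 9} → SUM(price)=263
  Toys: ids {3, 5, 7, 10} → SUM(price)=189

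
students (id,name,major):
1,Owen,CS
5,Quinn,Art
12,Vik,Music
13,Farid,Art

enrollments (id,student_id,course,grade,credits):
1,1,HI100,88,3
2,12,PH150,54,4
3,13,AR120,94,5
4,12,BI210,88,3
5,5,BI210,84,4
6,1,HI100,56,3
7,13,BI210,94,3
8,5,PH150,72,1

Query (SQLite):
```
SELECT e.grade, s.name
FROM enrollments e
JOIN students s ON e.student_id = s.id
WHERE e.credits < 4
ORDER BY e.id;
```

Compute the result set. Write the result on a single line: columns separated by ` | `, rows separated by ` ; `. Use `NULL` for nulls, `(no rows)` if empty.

Each enrollments row matches the students row where student_id = students.id.
Then keep rows with e.credits < 4.

88 | Owen ; 88 | Vik ; 56 | Owen ; 94 | Farid ; 72 | Quinn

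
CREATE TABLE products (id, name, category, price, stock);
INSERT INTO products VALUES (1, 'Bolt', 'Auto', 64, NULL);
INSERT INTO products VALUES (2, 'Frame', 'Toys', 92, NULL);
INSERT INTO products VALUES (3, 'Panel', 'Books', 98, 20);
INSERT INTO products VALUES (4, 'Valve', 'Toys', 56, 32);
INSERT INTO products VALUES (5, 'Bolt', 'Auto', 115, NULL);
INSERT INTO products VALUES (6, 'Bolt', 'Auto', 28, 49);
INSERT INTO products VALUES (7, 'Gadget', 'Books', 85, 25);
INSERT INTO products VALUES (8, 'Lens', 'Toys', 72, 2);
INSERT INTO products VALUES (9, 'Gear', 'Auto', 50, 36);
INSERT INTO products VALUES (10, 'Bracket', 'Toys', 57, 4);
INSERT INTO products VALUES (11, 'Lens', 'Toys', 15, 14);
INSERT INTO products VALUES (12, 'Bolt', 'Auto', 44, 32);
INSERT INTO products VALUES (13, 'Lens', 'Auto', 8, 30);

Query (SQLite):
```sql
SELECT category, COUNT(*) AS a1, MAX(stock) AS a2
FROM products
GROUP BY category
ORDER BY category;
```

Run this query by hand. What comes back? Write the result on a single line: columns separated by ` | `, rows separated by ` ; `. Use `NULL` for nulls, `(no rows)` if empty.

Auto | 6 | 49 ; Books | 2 | 25 ; Toys | 5 | 32

Group products by category.
Per group compute: COUNT(*), MAX(stock).
  Auto: ids {1, 5, 6, 9, 12, 13} → COUNT(*)=6, MAX(stock)=49
  Books: ids {3, 7} → COUNT(*)=2, MAX(stock)=25
  Toys: ids {2, 4, 8, 10, 11} → COUNT(*)=5, MAX(stock)=32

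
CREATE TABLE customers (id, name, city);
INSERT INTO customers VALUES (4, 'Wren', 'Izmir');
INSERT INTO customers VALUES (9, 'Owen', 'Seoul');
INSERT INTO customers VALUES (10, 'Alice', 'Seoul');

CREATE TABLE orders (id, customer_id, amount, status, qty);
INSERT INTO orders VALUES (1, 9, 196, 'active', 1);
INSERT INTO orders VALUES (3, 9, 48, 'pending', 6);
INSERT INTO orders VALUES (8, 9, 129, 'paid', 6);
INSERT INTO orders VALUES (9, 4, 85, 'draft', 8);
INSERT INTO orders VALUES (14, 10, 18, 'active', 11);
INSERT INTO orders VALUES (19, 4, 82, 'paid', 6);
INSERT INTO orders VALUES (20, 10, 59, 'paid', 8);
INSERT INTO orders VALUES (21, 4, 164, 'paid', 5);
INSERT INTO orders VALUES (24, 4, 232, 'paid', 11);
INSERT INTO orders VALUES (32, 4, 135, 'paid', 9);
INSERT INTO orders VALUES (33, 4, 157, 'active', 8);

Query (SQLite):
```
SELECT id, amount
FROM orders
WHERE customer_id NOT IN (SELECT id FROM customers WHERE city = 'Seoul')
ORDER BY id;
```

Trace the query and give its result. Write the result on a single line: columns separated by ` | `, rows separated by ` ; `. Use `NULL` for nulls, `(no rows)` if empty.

Inner query: customers.id where city = 'Seoul'.
Outer: keep orders rows whose customer_id is not in that set.
Inner query → {9, 10}

9 | 85 ; 19 | 82 ; 21 | 164 ; 24 | 232 ; 32 | 135 ; 33 | 157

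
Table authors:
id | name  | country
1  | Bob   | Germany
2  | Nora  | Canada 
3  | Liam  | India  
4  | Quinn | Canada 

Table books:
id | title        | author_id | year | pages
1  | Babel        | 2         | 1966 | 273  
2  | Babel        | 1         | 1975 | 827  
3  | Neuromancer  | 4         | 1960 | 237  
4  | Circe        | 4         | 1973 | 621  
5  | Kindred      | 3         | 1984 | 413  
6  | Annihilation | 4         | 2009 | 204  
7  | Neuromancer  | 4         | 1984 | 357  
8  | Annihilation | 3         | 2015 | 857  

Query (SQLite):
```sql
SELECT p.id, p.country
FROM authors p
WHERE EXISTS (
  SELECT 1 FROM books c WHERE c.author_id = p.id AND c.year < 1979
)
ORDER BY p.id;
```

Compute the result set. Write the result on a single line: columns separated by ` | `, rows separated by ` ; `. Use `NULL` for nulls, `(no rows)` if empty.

1 | Germany ; 2 | Canada ; 4 | Canada

For each authors row, check whether any books with matching author_id has year < 1979.
Keep rows where that is true.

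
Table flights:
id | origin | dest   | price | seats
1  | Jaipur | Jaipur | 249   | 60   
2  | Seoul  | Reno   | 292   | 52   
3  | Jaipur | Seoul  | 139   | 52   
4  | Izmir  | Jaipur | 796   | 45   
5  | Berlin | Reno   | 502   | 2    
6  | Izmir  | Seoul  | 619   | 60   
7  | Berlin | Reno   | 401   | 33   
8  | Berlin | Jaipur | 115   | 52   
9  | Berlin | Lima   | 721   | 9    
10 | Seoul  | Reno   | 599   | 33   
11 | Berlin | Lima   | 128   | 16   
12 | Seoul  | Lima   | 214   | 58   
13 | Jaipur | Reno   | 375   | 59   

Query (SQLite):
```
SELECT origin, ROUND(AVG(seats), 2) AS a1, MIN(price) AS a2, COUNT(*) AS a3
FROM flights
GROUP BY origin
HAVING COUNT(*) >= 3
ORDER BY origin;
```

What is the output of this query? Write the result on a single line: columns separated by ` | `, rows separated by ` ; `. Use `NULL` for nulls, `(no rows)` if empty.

Berlin | 22.4 | 115 | 5 ; Jaipur | 57 | 139 | 3 ; Seoul | 47.67 | 214 | 3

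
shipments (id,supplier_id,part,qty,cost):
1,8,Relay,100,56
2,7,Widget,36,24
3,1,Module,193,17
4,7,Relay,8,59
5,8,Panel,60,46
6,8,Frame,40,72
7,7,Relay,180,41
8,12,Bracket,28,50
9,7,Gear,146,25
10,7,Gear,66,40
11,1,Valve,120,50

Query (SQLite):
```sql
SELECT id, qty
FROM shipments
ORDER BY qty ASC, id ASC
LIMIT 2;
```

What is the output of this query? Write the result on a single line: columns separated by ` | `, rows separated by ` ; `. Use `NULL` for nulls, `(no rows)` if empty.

Sort by qty asc, tiebreak id asc: (8, id=4), (28, id=8), (36, id=2), (40, id=6), (60, id=5) …. Take first 2.

4 | 8 ; 8 | 28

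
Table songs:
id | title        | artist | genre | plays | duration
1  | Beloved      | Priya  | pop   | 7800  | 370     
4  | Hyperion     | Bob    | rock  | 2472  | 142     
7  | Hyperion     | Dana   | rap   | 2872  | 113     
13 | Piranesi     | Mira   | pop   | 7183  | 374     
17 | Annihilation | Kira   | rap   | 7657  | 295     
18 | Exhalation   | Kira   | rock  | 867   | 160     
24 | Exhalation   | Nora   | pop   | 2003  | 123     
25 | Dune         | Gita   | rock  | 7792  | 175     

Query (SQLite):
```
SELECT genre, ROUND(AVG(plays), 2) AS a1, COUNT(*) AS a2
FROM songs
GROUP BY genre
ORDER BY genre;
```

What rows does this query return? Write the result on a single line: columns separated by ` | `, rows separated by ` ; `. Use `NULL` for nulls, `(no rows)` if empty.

Group songs by genre.
Per group compute: ROUND(AVG(plays), 2), COUNT(*).
  pop: ids {1, 13, 24} → ROUND(AVG(plays), 2)=5662, COUNT(*)=3
  rap: ids {7, 17} → ROUND(AVG(plays), 2)=5264.5, COUNT(*)=2
  rock: ids {4, 18, 25} → ROUND(AVG(plays), 2)=3710.33, COUNT(*)=3

pop | 5662 | 3 ; rap | 5264.5 | 2 ; rock | 3710.33 | 3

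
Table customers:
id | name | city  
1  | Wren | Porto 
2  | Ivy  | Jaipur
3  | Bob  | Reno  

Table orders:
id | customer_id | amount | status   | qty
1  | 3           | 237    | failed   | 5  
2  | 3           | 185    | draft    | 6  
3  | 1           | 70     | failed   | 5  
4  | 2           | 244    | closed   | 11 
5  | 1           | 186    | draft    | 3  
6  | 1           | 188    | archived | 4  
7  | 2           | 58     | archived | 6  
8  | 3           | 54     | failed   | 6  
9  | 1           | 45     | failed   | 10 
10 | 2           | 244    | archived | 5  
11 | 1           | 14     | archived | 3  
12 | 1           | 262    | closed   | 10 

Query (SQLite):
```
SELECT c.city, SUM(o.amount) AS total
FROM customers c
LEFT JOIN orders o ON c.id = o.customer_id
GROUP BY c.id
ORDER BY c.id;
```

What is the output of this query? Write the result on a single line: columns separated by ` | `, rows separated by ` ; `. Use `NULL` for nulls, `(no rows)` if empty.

LEFT JOIN keeps every customers row; unmatched ones get NULL for orders columns.
Group by customers.id and compute SUM(o.amount). SUM over an all-NULL group is NULL.
  1: ids {3, 5, 6, 9, 11, 12} → SUM(o.amount)=765
  2: ids {4, 7, 10} → SUM(o.amount)=546
  3: ids {1, 2, 8} → SUM(o.amount)=476

Porto | 765 ; Jaipur | 546 ; Reno | 476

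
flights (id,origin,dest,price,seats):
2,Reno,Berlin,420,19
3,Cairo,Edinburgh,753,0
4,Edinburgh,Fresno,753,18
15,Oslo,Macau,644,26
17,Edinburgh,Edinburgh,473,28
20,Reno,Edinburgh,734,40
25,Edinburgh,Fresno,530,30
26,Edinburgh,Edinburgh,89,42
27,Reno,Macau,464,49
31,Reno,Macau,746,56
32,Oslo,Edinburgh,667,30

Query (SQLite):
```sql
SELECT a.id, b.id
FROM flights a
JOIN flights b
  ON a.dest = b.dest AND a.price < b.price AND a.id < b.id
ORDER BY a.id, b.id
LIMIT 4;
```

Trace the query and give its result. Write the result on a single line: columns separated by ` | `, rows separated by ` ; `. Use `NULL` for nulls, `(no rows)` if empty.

Pairs (a,b) with same dest, a.price < b.price, a.id < b.id.
dest groups: Berlin:{2} Edinburgh:{3,17,20,26,32} Fresno:{4,25} Macau:{15,27,31}
Ordered by (a.id, b.id); first 4.

15 | 31 ; 17 | 20 ; 17 | 32 ; 26 | 32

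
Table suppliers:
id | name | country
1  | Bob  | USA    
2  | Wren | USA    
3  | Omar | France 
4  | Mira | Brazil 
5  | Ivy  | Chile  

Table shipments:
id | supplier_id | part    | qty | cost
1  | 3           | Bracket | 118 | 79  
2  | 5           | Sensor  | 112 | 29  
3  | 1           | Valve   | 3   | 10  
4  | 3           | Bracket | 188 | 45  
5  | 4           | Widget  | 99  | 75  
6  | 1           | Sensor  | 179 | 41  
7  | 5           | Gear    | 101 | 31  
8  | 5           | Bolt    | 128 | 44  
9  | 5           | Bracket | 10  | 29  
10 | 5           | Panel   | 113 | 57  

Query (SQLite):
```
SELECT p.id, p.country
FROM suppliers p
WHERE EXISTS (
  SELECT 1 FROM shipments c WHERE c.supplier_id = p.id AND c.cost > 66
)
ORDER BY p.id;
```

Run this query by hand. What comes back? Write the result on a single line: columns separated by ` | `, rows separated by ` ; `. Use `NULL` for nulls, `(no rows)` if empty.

3 | France ; 4 | Brazil

For each suppliers row, check whether any shipments with matching supplier_id has cost > 66.
Keep rows where that is true.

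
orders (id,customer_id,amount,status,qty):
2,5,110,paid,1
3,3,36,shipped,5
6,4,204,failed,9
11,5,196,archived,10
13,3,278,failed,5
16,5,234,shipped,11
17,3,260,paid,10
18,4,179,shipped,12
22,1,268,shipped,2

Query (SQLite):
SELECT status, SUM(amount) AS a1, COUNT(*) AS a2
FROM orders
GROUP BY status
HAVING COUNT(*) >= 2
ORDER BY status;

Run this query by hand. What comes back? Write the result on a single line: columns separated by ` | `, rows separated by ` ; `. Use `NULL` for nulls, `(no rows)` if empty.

Group orders by status.
Per group compute: SUM(amount), COUNT(*).
HAVING: drop groups with fewer than 2 rows.
  archived: ids {11} → SUM(amount)=196, COUNT(*)=1
  failed: ids {6, 13} → SUM(amount)=482, COUNT(*)=2
  paid: ids {2, 17} → SUM(amount)=370, COUNT(*)=2
  shipped: ids {3, 16, 18, 22} → SUM(amount)=717, COUNT(*)=4

failed | 482 | 2 ; paid | 370 | 2 ; shipped | 717 | 4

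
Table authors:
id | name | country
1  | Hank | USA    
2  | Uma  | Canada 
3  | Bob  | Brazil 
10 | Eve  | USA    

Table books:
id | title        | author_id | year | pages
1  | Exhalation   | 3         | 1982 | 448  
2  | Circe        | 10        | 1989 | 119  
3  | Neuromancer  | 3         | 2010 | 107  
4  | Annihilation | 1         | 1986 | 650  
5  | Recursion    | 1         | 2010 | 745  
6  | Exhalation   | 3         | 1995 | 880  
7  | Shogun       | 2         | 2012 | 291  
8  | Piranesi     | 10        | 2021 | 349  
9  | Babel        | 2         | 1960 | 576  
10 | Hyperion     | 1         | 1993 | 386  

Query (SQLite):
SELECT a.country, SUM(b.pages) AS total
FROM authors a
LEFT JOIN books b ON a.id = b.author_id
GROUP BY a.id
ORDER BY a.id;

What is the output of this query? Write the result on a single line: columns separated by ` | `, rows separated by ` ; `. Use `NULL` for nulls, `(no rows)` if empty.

USA | 1781 ; Canada | 867 ; Brazil | 1435 ; USA | 468

LEFT JOIN keeps every authors row; unmatched ones get NULL for books columns.
Group by authors.id and compute SUM(b.pages). SUM over an all-NULL group is NULL.
  1: ids {4, 5, 10} → SUM(b.pages)=1781
  2: ids {7, 9} → SUM(b.pages)=867
  3: ids {1, 3, 6} → SUM(b.pages)=1435
  10: ids {2, 8} → SUM(b.pages)=468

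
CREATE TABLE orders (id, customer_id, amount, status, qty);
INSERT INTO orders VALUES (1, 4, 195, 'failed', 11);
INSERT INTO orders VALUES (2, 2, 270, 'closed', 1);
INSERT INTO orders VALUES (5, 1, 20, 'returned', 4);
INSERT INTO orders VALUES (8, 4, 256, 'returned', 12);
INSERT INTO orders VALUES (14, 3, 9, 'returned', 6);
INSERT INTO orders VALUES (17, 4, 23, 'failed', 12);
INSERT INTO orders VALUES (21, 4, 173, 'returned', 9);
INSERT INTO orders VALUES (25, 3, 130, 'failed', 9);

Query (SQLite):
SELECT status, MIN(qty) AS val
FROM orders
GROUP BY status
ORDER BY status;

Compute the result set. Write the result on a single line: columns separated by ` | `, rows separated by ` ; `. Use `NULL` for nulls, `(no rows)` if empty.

Partition orders by status; compute MIN(qty) within each group.
  closed: ids {2} → MIN(qty)=1
  failed: ids {1, 17, 25} → MIN(qty)=9
  returned: ids {5, 8, 14, 21} → MIN(qty)=4

closed | 1 ; failed | 9 ; returned | 4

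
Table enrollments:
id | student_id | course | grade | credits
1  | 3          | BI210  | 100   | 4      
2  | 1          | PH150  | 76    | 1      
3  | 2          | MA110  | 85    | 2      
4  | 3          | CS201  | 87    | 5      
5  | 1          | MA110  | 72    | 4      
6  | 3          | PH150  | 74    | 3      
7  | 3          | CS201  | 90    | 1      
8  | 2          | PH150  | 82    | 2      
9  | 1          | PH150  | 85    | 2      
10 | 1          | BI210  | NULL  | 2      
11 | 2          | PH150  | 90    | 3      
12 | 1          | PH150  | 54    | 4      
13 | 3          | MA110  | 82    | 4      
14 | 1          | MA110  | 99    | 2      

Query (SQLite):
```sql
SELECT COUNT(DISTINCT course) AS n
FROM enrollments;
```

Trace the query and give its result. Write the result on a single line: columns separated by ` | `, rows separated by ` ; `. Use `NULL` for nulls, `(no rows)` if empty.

Count distinct non-NULL course values.

4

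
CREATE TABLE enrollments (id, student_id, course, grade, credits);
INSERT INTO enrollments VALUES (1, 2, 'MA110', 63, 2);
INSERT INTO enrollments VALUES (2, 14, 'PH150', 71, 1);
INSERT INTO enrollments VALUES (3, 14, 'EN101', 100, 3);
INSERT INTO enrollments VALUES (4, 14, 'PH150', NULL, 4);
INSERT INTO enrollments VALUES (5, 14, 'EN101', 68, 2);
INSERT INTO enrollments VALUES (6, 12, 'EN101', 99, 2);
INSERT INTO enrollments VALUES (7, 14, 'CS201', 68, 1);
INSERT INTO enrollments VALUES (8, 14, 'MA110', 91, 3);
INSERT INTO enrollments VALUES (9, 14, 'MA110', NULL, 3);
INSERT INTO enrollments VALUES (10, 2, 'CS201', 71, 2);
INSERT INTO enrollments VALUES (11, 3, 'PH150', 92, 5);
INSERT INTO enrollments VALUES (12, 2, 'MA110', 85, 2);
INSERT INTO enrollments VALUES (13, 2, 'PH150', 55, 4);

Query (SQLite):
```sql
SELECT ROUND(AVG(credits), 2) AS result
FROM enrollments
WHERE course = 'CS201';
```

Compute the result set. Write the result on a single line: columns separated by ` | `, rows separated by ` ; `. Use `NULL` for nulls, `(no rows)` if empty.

1.5

Rows where course='CS201' → credits values: [1, 2].
AVG = 3 / 2 (rounded to 2 dp).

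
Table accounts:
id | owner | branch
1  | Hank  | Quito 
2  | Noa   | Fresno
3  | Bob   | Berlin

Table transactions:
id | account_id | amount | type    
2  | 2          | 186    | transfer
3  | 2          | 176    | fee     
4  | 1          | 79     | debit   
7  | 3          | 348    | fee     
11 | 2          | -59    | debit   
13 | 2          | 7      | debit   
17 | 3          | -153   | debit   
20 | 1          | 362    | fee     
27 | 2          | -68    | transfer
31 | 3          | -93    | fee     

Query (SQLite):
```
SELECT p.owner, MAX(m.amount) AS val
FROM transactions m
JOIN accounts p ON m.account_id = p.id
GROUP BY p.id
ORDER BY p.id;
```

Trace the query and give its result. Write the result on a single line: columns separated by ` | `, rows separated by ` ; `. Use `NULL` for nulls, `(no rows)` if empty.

Hank | 362 ; Noa | 186 ; Bob | 348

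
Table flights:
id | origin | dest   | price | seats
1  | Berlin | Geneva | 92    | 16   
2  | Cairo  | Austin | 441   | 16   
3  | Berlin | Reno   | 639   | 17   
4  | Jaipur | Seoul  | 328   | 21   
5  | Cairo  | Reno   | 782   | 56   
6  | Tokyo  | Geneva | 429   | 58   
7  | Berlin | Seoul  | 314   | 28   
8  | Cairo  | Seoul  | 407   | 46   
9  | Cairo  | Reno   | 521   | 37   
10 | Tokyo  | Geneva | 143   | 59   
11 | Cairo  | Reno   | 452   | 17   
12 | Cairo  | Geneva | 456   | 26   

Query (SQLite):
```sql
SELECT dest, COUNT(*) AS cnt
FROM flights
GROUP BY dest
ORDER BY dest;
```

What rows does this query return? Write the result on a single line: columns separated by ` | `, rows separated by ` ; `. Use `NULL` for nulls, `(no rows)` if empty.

Partition flights by dest; compute COUNT(*) within each group.
  Austin: ids {2} → COUNT(*)=1
  Geneva: ids {1, 6, 10, 12} → COUNT(*)=4
  Reno: ids {3, 5, 9, 11} → COUNT(*)=4
  Seoul: ids {4, 7, 8} → COUNT(*)=3

Austin | 1 ; Geneva | 4 ; Reno | 4 ; Seoul | 3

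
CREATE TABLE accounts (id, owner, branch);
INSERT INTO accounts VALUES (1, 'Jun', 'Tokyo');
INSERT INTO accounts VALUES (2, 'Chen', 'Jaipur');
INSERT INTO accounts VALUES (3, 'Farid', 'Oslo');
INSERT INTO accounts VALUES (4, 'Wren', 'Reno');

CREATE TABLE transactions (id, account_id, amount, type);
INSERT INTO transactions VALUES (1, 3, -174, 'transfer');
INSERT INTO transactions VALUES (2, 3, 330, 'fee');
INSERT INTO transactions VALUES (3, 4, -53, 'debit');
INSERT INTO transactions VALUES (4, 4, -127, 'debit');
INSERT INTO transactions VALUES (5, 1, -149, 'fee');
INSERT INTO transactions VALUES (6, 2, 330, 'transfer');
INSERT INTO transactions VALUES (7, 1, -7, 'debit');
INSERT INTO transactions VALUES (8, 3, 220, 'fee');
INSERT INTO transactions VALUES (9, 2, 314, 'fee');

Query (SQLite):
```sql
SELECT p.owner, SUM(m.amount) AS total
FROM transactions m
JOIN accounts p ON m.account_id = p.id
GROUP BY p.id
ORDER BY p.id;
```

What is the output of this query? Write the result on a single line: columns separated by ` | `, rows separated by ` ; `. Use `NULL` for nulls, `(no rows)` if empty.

Join each transactions row to its accounts via account_id.
Group joined rows by accounts.id; compute SUM(m.amount) per group.
  1: ids {5, 7} → SUM(m.amount)=-156
  2: ids {6, 9} → SUM(m.amount)=644
  3: ids {1, 2, 8} → SUM(m.amount)=376
  4: ids {3, 4} → SUM(m.amount)=-180

Jun | -156 ; Chen | 644 ; Farid | 376 ; Wren | -180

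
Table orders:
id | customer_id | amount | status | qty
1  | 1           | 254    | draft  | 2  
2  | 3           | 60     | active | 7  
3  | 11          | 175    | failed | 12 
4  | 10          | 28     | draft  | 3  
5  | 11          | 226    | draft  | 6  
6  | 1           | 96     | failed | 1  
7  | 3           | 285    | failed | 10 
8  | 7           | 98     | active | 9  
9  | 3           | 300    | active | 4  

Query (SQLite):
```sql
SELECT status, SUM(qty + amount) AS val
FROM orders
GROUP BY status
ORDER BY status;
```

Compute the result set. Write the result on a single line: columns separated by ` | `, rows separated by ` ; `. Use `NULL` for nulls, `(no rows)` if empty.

For each row compute qty + amount.
Group by status; take SUM of the expression per group.
  active: ids {2, 8, 9} → SUM(qty + amount)=478
  draft: ids {1, 4, 5} → SUM(qty + amount)=519
  failed: ids {3, 6, 7} → SUM(qty + amount)=579

active | 478 ; draft | 519 ; failed | 579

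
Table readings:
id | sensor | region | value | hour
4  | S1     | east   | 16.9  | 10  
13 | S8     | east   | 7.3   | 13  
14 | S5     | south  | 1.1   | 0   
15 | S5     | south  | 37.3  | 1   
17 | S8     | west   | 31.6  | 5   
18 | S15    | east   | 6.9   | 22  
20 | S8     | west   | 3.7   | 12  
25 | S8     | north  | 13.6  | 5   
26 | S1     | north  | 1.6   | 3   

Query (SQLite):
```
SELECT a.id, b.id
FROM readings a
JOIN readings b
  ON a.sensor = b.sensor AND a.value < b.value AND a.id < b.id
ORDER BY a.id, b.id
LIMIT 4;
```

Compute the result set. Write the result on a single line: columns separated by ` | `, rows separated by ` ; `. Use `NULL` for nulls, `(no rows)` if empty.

13 | 17 ; 13 | 25 ; 14 | 15 ; 20 | 25

Pairs (a,b) with same sensor, a.value < b.value, a.id < b.id.
sensor groups: S1:{4,26} S15:{18} S5:{14,15} S8:{13,17,20,25}
Ordered by (a.id, b.id); first 4.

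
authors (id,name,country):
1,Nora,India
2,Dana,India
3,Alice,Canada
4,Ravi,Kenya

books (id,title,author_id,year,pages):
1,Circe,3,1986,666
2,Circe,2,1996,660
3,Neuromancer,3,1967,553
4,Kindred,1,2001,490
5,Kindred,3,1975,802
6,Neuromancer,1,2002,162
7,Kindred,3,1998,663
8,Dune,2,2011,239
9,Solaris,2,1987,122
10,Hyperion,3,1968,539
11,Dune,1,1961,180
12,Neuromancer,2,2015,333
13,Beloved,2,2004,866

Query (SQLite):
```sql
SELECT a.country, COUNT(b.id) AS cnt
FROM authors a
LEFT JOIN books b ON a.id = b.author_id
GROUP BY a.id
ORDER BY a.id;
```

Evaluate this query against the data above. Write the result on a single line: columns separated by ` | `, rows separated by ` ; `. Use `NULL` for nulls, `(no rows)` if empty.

India | 3 ; India | 5 ; Canada | 5 ; Kenya | 0

LEFT JOIN keeps every authors row; unmatched ones get NULL for books columns.
Group by authors.id and compute COUNT(b.id). COUNT(col) of an all-NULL group is 0.
  1: ids {4, 6, 11} → COUNT(b.id)=3
  2: ids {2, 8, 9, 12, 13} → COUNT(b.id)=5
  3: ids {1, 3, 5, 7, 10} → COUNT(b.id)=5
  4: ids {—} → COUNT(b.id)=0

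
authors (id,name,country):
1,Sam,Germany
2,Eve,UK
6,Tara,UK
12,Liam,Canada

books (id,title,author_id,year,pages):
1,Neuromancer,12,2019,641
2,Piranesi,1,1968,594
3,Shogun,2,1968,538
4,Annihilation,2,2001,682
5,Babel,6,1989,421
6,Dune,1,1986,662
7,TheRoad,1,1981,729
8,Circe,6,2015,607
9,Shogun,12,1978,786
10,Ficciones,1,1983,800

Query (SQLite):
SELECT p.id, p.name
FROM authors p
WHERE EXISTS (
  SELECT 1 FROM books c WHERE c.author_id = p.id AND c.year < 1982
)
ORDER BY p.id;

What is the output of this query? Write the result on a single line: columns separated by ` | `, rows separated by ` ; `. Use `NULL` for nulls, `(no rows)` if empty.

For each authors row, check whether any books with matching author_id has year < 1982.
Keep rows where that is true.

1 | Sam ; 2 | Eve ; 12 | Liam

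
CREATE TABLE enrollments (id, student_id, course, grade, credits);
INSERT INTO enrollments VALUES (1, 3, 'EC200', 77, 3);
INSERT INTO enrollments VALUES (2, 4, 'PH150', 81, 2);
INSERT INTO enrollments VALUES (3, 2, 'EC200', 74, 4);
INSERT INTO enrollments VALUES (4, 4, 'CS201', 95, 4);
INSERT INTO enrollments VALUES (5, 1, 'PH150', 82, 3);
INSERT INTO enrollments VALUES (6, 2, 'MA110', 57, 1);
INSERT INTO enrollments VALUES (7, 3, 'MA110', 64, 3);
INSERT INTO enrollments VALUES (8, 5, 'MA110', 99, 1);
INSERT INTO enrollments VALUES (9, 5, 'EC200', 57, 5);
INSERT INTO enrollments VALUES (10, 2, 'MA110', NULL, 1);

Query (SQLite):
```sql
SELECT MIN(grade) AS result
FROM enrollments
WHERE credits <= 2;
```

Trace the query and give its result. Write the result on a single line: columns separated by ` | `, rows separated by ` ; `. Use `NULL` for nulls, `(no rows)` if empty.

57

Rows where credits <= 2 → grade values: [81, 57, 99, NULL].
MIN of non-NULL values = 57.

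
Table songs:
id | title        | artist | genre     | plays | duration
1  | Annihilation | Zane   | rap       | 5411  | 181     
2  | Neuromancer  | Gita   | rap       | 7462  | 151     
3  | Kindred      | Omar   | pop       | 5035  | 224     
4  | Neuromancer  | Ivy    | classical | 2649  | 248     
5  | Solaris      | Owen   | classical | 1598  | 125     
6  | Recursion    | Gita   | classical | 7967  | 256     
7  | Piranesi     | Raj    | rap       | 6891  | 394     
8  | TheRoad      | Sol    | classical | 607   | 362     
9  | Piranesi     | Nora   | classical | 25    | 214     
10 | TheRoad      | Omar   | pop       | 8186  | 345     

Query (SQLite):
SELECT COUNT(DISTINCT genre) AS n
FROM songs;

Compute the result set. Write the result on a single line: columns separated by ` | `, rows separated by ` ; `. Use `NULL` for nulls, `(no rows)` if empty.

Count distinct non-NULL genre values.

3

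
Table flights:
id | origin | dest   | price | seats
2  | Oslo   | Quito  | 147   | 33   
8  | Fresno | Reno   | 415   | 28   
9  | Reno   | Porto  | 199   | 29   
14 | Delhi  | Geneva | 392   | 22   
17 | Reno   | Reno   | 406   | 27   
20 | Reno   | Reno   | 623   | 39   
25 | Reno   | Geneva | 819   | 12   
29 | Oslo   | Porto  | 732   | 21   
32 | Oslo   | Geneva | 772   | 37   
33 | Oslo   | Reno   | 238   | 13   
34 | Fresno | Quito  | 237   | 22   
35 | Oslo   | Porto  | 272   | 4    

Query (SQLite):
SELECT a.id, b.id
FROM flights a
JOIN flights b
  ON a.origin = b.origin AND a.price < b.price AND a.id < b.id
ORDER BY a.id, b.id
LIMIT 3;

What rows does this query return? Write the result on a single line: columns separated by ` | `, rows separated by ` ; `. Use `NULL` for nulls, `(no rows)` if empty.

2 | 29 ; 2 | 32 ; 2 | 33

Pairs (a,b) with same origin, a.price < b.price, a.id < b.id.
origin groups: Delhi:{14} Fresno:{8,34} Oslo:{2,29,32,33,35} Reno:{9,17,20,25}
Ordered by (a.id, b.id); first 3.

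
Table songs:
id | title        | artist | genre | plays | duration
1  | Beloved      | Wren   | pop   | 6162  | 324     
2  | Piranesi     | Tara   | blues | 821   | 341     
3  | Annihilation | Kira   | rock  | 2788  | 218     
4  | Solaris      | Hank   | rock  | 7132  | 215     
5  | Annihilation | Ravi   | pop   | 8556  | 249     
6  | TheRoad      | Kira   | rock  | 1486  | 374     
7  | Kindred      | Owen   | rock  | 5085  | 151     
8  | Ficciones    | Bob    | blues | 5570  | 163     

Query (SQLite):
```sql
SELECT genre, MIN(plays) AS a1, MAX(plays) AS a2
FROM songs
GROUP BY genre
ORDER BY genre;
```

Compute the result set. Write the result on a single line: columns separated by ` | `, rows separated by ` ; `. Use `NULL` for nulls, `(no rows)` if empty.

Group songs by genre.
Per group compute: MIN(plays), MAX(plays).
  blues: ids {2, 8} → MIN(plays)=821, MAX(plays)=5570
  pop: ids {1, 5} → MIN(plays)=6162, MAX(plays)=8556
  rock: ids {3, 4, 6, 7} → MIN(plays)=1486, MAX(plays)=7132

blues | 821 | 5570 ; pop | 6162 | 8556 ; rock | 1486 | 7132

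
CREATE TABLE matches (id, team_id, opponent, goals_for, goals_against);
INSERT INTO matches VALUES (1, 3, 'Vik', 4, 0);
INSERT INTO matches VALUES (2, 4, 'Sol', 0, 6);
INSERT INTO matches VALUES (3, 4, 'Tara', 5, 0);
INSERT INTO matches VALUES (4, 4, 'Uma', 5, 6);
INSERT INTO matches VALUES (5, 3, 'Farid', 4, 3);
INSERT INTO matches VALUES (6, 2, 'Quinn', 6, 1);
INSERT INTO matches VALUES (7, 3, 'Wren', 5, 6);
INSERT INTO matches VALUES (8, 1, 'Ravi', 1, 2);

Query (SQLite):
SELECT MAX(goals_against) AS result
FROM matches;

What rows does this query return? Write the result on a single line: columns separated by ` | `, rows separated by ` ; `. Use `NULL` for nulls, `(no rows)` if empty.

All goals_against values: [0, 6, 0, 6, 3, 1, 6, 2].
MAX of non-NULL values = 6.

6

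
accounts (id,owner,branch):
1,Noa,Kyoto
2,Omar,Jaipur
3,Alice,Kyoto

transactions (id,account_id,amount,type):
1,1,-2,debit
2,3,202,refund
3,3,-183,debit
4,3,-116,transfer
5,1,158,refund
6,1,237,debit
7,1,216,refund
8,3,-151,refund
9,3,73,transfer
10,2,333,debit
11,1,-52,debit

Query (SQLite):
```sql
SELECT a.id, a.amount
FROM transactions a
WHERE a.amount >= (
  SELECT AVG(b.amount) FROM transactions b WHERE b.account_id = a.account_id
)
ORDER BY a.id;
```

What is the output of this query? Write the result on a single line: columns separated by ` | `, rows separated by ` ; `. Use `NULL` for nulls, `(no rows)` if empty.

For each transactions row a, compute AVG(amount) over rows sharing a.account_id.
Keep row a if a.amount >= that per-group AVG.
  account_id=1: AVG(amount) = 111.4
  account_id=2: AVG(amount) = 333.0
  account_id=3: AVG(amount) = -35.0

2 | 202 ; 5 | 158 ; 6 | 237 ; 7 | 216 ; 9 | 73 ; 10 | 333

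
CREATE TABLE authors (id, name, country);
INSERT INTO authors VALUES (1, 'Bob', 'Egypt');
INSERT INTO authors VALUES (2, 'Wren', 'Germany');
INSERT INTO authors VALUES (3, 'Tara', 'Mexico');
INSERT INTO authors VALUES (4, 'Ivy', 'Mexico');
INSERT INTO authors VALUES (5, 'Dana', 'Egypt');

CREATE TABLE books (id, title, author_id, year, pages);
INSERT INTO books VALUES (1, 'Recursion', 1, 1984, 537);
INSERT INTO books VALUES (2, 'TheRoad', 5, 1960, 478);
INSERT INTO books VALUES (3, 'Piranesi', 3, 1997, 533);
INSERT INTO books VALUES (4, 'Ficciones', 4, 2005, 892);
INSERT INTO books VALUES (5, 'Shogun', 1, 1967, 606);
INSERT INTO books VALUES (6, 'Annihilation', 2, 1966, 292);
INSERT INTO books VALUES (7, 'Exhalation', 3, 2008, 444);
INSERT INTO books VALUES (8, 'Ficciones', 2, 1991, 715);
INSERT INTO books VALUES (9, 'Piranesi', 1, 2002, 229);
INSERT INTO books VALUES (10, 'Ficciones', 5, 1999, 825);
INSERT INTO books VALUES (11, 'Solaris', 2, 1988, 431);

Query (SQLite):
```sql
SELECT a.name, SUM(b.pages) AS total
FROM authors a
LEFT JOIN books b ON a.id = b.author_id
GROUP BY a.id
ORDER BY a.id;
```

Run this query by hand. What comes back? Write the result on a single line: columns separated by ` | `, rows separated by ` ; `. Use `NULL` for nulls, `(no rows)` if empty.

Bob | 1372 ; Wren | 1438 ; Tara | 977 ; Ivy | 892 ; Dana | 1303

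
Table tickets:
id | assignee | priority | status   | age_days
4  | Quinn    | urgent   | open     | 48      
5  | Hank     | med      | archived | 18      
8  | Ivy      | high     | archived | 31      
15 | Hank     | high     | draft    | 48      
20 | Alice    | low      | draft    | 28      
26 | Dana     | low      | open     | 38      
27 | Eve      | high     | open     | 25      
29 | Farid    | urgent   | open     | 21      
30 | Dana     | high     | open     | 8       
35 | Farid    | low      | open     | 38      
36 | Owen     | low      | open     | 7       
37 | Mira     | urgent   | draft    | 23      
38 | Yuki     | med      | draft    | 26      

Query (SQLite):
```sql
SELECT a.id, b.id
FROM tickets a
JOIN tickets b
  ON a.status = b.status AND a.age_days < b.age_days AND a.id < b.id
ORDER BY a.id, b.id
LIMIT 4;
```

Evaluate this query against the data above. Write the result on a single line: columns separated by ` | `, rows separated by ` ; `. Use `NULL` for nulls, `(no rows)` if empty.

5 | 8 ; 27 | 35 ; 29 | 35 ; 30 | 35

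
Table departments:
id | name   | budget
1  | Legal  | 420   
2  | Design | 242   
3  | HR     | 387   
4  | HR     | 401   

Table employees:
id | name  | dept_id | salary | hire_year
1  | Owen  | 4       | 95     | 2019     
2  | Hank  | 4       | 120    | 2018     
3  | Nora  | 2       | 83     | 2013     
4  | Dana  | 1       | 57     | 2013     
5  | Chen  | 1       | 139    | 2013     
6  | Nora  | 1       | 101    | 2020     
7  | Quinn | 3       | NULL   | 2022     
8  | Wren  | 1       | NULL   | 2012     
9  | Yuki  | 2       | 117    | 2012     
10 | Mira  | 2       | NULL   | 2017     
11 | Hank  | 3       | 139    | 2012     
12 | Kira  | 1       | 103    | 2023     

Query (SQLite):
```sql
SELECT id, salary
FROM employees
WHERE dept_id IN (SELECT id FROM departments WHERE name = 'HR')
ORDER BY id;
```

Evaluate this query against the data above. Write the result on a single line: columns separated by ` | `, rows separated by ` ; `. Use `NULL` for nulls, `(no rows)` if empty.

Inner query: departments.id where name = 'HR'.
Outer: keep employees rows whose dept_id is in that set.
Inner query → {3, 4}

1 | 95 ; 2 | 120 ; 7 | NULL ; 11 | 139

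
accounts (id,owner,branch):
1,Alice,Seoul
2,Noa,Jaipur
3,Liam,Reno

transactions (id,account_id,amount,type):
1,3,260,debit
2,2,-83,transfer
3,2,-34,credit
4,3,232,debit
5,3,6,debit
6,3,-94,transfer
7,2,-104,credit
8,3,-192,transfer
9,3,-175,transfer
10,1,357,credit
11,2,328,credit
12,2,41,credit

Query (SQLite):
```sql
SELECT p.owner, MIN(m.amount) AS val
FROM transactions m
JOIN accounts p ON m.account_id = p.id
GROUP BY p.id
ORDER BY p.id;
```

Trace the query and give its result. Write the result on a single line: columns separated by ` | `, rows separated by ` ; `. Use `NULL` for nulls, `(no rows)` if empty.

Alice | 357 ; Noa | -104 ; Liam | -192

Join each transactions row to its accounts via account_id.
Group joined rows by accounts.id; compute MIN(m.amount) per group.
  1: ids {10} → MIN(m.amount)=357
  2: ids {2, 3, 7, 11, 12} → MIN(m.amount)=-104
  3: ids {1, 4, 5, 6, 8, 9} → MIN(m.amount)=-192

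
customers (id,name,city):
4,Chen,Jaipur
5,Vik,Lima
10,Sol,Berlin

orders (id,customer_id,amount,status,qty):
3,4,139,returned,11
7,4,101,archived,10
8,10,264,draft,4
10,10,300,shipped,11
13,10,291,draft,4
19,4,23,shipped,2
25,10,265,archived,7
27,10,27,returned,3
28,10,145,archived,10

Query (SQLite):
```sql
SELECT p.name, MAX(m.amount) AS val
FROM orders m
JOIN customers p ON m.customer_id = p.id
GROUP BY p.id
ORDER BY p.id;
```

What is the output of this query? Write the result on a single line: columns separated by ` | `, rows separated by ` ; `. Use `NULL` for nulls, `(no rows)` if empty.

Join each orders row to its customers via customer_id.
Group joined rows by customers.id; compute MAX(m.amount) per group.
  4: ids {3, 7, 19} → MAX(m.amount)=139
  10: ids {8, 10, 13, 25, 27, 28} → MAX(m.amount)=300

Chen | 139 ; Sol | 300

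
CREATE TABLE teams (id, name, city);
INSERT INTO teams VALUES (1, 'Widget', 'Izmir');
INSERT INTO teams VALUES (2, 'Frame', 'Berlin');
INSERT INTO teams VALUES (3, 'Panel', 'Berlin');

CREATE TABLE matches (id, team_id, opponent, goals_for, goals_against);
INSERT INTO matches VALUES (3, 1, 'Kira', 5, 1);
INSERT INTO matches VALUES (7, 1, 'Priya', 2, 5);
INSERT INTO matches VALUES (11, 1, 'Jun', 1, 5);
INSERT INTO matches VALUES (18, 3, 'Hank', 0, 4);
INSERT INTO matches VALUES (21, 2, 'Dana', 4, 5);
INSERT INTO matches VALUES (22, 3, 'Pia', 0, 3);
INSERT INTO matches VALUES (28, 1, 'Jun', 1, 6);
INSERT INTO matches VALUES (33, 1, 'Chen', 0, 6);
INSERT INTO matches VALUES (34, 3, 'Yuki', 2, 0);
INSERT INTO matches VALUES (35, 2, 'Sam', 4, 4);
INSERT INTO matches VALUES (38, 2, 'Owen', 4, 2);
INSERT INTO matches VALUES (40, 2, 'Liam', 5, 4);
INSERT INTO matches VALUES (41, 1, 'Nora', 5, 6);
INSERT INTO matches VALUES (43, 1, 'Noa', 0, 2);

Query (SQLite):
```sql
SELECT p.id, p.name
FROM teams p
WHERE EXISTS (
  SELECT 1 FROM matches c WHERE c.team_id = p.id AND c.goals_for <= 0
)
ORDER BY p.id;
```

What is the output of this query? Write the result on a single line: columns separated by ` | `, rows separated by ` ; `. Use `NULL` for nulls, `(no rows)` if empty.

1 | Widget ; 3 | Panel

For each teams row, check whether any matches with matching team_id has goals_for <= 0.
Keep rows where that is true.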